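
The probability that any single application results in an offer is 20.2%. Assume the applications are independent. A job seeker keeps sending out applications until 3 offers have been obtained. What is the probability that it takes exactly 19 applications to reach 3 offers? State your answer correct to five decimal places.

Y = trial on which the third success occurs; negative binomial, r=3, p=0.202.
P(Y=19) = C(18,2) · p^3 · (1−p)^16
= 153 · 0.0082424 · 0.027042 = 0.0341029

0.03410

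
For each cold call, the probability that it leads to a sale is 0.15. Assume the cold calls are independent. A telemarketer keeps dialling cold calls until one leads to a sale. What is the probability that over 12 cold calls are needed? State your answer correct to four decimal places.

0.1422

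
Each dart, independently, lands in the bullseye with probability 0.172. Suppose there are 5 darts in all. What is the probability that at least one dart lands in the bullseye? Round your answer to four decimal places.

P(at least one) = 1 − P(none) = 1 − (1 − 0.172)^5
= 1 − 0.389181 = 0.610819

0.6108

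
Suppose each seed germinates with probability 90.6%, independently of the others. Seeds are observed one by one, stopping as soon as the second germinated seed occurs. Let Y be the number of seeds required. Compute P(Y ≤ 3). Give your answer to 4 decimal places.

Finishing within 3 seeds ⇔ at least 2 successes in the first 3. With X ~ Binomial(3, 0.906), P(Y ≤ 3) = 1 − P(X ≤ 1).
  k=0: C(3,0)·0.906^0·0.094^3 = 0.000831
  k=1: C(3,1)·0.906^1·0.094^2 = 0.024016
1 − 0.024847 = 0.975153

0.9752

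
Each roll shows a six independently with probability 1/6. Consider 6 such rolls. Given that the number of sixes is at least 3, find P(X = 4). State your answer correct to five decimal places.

X ~ Binomial(6, 0.166667). Want P(X=4 | X≥3) = P(X=4) / P(X≥3).
P(X=4) = C(6,4)·0.166667^4·0.833333^2 = 0.0080376
P(X≥3) = 1 − 0.3348980 − 0.4018776 − 0.2009388 = 0.0622857
Ratio = 0.0080376 / 0.0622857 = 0.1290434

0.12904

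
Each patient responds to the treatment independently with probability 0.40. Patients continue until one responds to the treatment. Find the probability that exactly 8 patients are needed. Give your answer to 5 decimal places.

Geometric (trials to first success), p = 0.40.
P(Y = 8) = (1−p)^7 · p = 0.027994 · 0.40 = 0.0111974

0.01120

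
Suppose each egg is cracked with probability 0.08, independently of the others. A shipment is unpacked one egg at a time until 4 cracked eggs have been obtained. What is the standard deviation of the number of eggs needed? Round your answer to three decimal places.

23.979

Y = total eggs until the fourth success; negative binomial with r=4, p=0.08.
SD(Y) = √[r(1−p)/p²] = √(575.00000) = 23.97916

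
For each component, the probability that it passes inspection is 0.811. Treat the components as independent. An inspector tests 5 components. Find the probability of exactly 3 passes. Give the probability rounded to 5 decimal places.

X ~ Binomial(n=5, p=0.811).
P(X=3) = C(5,3) · p^3 · (1−p)^2
= 10 · 0.53341 · 0.035721 = 0.1905400

0.19054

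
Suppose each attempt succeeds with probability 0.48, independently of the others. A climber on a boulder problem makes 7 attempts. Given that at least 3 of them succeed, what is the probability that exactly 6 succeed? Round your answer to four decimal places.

X ~ Binomial(7, 0.48). Want P(X=6 | X≥3) = P(X=6) / P(X≥3).
P(X=6) = C(7,6)·0.48^6·0.52^1 = 0.044519
P(X≥3) = 1 − 0.010281 − 0.066429 − 0.183958 = 0.739332
Ratio = 0.044519 / 0.739332 = 0.060216

0.0602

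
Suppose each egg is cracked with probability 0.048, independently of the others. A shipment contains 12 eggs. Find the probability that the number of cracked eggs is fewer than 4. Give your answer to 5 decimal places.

0.99808

X ~ Binomial(12, 0.048); P(X ≤ 3) = Σ C(12,k) p^k (1−p)^(12−k) over k:
  k=0: C(12,0)·0.048^0·0.952^12 = 0.5541705
  k=1: C(12,1)·0.048^1·0.952^11 = 0.3352964
  k=2: C(12,2)·0.048^2·0.952^10 = 0.0929814
  k=3: C(12,3)·0.048^3·0.952^9 = 0.0156271
Total = 0.9980754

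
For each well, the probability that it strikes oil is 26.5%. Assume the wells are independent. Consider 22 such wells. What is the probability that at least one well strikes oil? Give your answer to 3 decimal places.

0.999

P(at least one) = 1 − P(none) = 1 − (1 − 0.265)^22
= 1 − 0.00114 = 0.99886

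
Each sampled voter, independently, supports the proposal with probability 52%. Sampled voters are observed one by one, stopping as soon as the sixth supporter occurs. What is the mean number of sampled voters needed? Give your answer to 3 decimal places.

11.538

Y = total sampled voters until the sixth success; negative binomial with r=6, p=0.52.
E[Y] = r / p = 6 / 0.52 = 11.53846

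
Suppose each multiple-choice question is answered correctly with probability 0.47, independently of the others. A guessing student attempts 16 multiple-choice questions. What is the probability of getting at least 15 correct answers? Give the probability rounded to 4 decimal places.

0.0001

X ~ Binomial(16, 0.47); P(X ≥ 15) = Σ C(16,k) p^k (1−p)^(16−k) over k:
  k=15: C(16,15)·0.47^15·0.53^1 = 0.000102
  k=16: C(16,16)·0.47^16·0.53^0 = 0.000006
Total = 0.000108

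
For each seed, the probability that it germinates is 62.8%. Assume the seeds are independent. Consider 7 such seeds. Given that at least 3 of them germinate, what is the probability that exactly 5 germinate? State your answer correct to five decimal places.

X ~ Binomial(7, 0.628). Want P(X=5 | X≥3) = P(X=5) / P(X≥3).
P(X=5) = C(7,5)·0.628^5·0.372^2 = 0.2838595
P(X≥3) = 1 − 0.0009858 − 0.0116497 − 0.0590002 = 0.9283643
Ratio = 0.2838595 / 0.9283643 = 0.3057630

0.30576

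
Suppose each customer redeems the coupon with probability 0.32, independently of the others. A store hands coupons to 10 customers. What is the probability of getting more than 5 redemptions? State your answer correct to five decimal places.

0.06371

X ~ Binomial(10, 0.32); P(X ≥ 6) = Σ C(10,k) p^k (1−p)^(10−k) over k:
  k=6: C(10,6)·0.32^6·0.68^4 = 0.0482120
  k=7: C(10,7)·0.32^7·0.68^3 = 0.0129646
  k=8: C(10,8)·0.32^8·0.68^2 = 0.0022879
  k=9: C(10,9)·0.32^9·0.68^1 = 0.0002393
  k=10: C(10,10)·0.32^10·0.68^0 = 0.0000113
Total = 0.0637149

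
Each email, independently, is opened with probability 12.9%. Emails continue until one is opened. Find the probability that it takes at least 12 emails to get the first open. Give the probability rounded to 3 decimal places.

0.219

Y = number of emails to the first success; geometric, p = 0.129.
P(Y > 11) = P(first 11 all fail) = (1−p)^11 = 0.21888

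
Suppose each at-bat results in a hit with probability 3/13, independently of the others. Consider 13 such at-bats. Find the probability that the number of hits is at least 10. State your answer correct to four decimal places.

0.0001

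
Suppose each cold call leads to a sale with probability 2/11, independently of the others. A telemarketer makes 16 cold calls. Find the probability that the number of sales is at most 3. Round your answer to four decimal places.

0.6705

X ~ Binomial(16, 0.181818); P(X ≤ 3) = Σ C(16,k) p^k (1−p)^(16−k) over k:
  k=0: C(16,0)·0.181818^0·0.818182^16 = 0.040327
  k=1: C(16,1)·0.181818^1·0.818182^15 = 0.143385
  k=2: C(16,2)·0.181818^2·0.818182^14 = 0.238976
  k=3: C(16,3)·0.181818^3·0.818182^13 = 0.247826
Total = 0.670514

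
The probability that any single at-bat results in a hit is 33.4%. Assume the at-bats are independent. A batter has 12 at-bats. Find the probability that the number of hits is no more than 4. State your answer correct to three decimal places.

X ~ Binomial(12, 0.334); P(X ≤ 4) = Σ C(12,k) p^k (1−p)^(12−k) over k:
  k=0: C(12,0)·0.334^0·0.666^12 = 0.00762
  k=1: C(12,1)·0.334^1·0.666^11 = 0.04583
  k=2: C(12,2)·0.334^2·0.666^10 = 0.12641
  k=3: C(12,3)·0.334^3·0.666^9 = 0.21131
  k=4: C(12,4)·0.334^4·0.666^8 = 0.23844
Total = 0.62961

0.630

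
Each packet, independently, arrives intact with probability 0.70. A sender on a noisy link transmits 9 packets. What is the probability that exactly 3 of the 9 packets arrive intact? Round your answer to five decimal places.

X ~ Binomial(n=9, p=0.70).
P(X=3) = C(9,3) · p^3 · (1−p)^6
= 84 · 0.343 · 0.000729 = 0.0210039

0.02100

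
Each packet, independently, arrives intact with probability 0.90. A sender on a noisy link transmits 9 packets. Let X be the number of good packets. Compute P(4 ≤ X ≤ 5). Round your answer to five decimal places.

X ~ Binomial(9, 0.90); P(4 ≤ X ≤ 5) = Σ C(9,k) p^k (1−p)^(9−k) over k:
  k=4: C(9,4)·0.90^4·0.10^5 = 0.0008267
  k=5: C(9,5)·0.90^5·0.10^4 = 0.0074402
Total = 0.0082669

0.00827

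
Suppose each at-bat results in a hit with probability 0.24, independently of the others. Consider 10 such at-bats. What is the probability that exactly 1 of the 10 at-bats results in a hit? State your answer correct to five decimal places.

0.20302

X ~ Binomial(n=10, p=0.24).
P(X=1) = C(10,1) · p^1 · (1−p)^9
= 10 · 0.24 · 0.084591 = 0.2030175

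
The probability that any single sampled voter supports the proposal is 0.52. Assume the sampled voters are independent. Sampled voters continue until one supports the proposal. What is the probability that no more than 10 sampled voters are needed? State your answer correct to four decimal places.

Y = number of sampled voters to the first success; geometric, p = 0.52.
P(Y ≤ 10) = 1 − (1−p)^10 = 1 − 0.000649 = 0.999351

0.9994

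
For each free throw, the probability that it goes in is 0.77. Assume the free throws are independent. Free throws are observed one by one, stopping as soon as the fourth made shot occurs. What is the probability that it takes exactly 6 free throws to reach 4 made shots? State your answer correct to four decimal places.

0.1860

Y = trial on which the fourth success occurs; negative binomial, r=4, p=0.77.
P(Y=6) = C(5,3) · p^4 · (1−p)^2
= 10 · 0.35153 · 0.0529 = 0.185960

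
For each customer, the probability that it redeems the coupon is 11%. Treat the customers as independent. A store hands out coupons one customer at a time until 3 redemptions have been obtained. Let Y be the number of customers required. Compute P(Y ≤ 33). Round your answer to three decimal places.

0.719

Finishing within 33 customers ⇔ at least 3 successes in the first 33. With X ~ Binomial(33, 0.11), P(Y ≤ 33) = 1 − P(X ≤ 2).
  k=0: C(33,0)·0.11^0·0.89^33 = 0.02137
  k=1: C(33,1)·0.11^1·0.89^32 = 0.08717
  k=2: C(33,2)·0.11^2·0.89^31 = 0.17239
1 − 0.28094 = 0.71906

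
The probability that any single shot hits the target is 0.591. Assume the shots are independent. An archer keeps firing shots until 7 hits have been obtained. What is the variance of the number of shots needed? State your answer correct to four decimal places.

Y = total shots until the seventh success; negative binomial with r=7, p=0.591.
Var(Y) = r(1−p)/p² = 7·0.409 / 0.591² = 8.196839

8.1968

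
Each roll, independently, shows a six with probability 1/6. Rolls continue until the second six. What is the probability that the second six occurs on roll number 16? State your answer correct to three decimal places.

0.032

Y = trial on which the second success occurs; negative binomial, r=2, p=0.166667.
P(Y=16) = C(15,1) · p^2 · (1−p)^14
= 15 · 0.027778 · 0.077887 = 0.03245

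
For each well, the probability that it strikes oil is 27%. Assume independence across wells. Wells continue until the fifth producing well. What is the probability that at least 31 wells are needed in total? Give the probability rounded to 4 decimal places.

Needing more than 30 wells ⇔ fewer than 5 successes in the first 30. With X ~ Binomial(30, 0.27), P(Y > 30) = P(X ≤ 4).
  k=0: C(30,0)·0.27^0·0.73^30 = 0.000079
  k=1: C(30,1)·0.27^1·0.73^29 = 0.000881
  k=2: C(30,2)·0.27^2·0.73^28 = 0.004723
  k=3: C(30,3)·0.27^3·0.73^27 = 0.016306
  k=4: C(30,4)·0.27^4·0.73^26 = 0.040708
P(X ≤ 4) = 0.062697

0.0627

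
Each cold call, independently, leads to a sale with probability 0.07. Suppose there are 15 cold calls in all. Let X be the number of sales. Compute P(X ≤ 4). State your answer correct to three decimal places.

X ~ Binomial(15, 0.07); P(X ≤ 4) = Σ C(15,k) p^k (1−p)^(15−k) over k:
  k=0: C(15,0)·0.07^0·0.93^15 = 0.33670
  k=1: C(15,1)·0.07^1·0.93^14 = 0.38015
  k=2: C(15,2)·0.07^2·0.93^13 = 0.20029
  k=3: C(15,3)·0.07^3·0.93^12 = 0.06533
  k=4: C(15,4)·0.07^4·0.93^11 = 0.01475
Total = 0.99722

0.997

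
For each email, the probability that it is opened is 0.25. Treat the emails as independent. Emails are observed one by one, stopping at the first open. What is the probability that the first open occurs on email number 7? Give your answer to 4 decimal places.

Geometric (trials to first success), p = 0.25.
P(Y = 7) = (1−p)^6 · p = 0.17798 · 0.25 = 0.044495

0.0445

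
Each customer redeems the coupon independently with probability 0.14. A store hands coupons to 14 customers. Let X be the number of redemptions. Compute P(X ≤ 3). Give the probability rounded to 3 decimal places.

X ~ Binomial(14, 0.14); P(X ≤ 3) = Σ C(14,k) p^k (1−p)^(14−k) over k:
  k=0: C(14,0)·0.14^0·0.86^14 = 0.12105
  k=1: C(14,1)·0.14^1·0.86^13 = 0.27589
  k=2: C(14,2)·0.14^2·0.86^12 = 0.29193
  k=3: C(14,3)·0.14^3·0.86^11 = 0.19009
Total = 0.87897

0.879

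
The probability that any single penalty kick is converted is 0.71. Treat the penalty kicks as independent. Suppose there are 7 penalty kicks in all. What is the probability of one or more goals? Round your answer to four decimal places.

P(at least one) = 1 − P(none) = 1 − (1 − 0.71)^7
= 1 − 0.000172 = 0.999828

0.9998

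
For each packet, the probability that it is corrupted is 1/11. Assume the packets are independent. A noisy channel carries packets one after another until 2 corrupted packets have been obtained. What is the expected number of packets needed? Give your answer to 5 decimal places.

22.00000

Y = total packets until the second success; negative binomial with r=2, p=0.090909.
E[Y] = r / p = 2 / 0.090909 = 22.0000000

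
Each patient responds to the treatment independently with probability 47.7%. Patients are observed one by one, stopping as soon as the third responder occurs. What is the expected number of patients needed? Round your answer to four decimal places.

6.2893

Y = total patients until the third success; negative binomial with r=3, p=0.477.
E[Y] = r / p = 3 / 0.477 = 6.289308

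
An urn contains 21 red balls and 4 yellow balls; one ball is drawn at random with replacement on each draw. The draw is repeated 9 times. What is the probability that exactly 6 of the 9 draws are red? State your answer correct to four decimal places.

X ~ Binomial(n=9, p=0.84).
P(X=6) = C(9,6) · p^6 · (1−p)^3
= 84 · 0.3513 · 0.004096 = 0.120869

0.1209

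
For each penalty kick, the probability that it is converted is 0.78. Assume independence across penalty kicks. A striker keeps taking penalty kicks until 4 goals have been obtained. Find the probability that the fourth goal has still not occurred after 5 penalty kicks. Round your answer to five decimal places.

0.30412

Needing more than 5 penalty kicks ⇔ fewer than 4 successes in the first 5. With X ~ Binomial(5, 0.78), P(Y > 5) = P(X ≤ 3).
  k=0: C(5,0)·0.78^0·0.22^5 = 0.0005154
  k=1: C(5,1)·0.78^1·0.22^4 = 0.0091360
  k=2: C(5,2)·0.78^2·0.22^3 = 0.0647824
  k=3: C(5,3)·0.78^3·0.22^2 = 0.2296832
P(X ≤ 3) = 0.3041169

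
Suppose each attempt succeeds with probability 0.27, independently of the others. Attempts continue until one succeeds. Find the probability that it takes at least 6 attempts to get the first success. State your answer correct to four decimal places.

0.2073

Y = number of attempts to the first success; geometric, p = 0.27.
P(Y > 5) = P(first 5 all fail) = (1−p)^5 = 0.207307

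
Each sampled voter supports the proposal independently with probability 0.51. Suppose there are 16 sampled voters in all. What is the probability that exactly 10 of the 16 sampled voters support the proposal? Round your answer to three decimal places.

0.132

X ~ Binomial(n=16, p=0.51).
P(X=10) = C(16,10) · p^10 · (1−p)^6
= 8008 · 0.0011904 · 0.013841 = 0.13195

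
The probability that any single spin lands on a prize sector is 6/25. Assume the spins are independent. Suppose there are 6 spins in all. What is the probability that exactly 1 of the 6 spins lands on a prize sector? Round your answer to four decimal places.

0.3651

X ~ Binomial(n=6, p=0.24).
P(X=1) = C(6,1) · p^1 · (1−p)^5
= 6 · 0.24 · 0.25355 = 0.365116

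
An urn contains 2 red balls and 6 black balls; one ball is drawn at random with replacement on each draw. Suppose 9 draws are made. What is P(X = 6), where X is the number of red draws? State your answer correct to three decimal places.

X ~ Binomial(n=9, p=0.25).
P(X=6) = C(9,6) · p^6 · (1−p)^3
= 84 · 0.00024414 · 0.42188 = 0.00865

0.009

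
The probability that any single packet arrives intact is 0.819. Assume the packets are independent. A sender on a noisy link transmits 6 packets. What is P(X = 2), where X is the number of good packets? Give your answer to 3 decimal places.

X ~ Binomial(n=6, p=0.819).
P(X=2) = C(6,2) · p^2 · (1−p)^4
= 15 · 0.67076 · 0.0010733 = 0.01080

0.011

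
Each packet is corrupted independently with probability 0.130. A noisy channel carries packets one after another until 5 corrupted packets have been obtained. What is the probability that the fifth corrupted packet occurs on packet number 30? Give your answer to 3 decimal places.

0.027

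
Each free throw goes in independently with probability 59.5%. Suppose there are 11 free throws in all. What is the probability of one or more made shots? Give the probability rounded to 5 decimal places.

P(at least one) = 1 − P(none) = 1 − (1 − 0.595)^11
= 1 − 0.0000481 = 0.9999519

0.99995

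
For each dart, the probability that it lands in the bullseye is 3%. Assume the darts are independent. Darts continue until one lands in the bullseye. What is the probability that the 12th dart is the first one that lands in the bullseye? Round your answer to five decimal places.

0.02146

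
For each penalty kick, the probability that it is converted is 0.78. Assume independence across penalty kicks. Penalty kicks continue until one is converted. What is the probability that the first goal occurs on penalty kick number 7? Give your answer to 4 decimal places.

Geometric (trials to first success), p = 0.78.
P(Y = 7) = (1−p)^6 · p = 0.00011338 · 0.78 = 0.000088

0.0001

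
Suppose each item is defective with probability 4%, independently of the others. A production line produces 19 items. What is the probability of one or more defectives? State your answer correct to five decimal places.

0.53958

P(at least one) = 1 − P(none) = 1 − (1 − 0.04)^19
= 1 − 0.4604192 = 0.5395808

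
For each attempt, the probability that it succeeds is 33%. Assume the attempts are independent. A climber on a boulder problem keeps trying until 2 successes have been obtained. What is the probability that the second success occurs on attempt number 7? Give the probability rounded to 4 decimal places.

0.0882

Y = trial on which the second success occurs; negative binomial, r=2, p=0.33.
P(Y=7) = C(6,1) · p^2 · (1−p)^5
= 6 · 0.1089 · 0.13501 = 0.088217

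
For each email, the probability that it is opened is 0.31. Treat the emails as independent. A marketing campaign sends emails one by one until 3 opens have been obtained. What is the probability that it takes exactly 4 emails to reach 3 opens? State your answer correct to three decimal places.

0.062

Y = trial on which the third success occurs; negative binomial, r=3, p=0.31.
P(Y=4) = C(3,2) · p^3 · (1−p)^1
= 3 · 0.029791 · 0.69 = 0.06167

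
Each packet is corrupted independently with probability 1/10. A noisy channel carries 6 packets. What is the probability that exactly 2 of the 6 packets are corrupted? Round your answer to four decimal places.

0.0984

X ~ Binomial(n=6, p=0.10).
P(X=2) = C(6,2) · p^2 · (1−p)^4
= 15 · 0.01 · 0.6561 = 0.098415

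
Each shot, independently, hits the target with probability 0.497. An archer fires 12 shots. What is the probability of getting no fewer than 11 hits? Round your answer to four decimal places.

X ~ Binomial(12, 0.497); P(X ≥ 11) = Σ C(12,k) p^k (1−p)^(12−k) over k:
  k=11: C(12,11)·0.497^11·0.503^1 = 0.002758
  k=12: C(12,12)·0.497^12·0.503^0 = 0.000227
Total = 0.002986

0.0030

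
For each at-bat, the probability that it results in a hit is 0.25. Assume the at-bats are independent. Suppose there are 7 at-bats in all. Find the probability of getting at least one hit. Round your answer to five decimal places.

P(at least one) = 1 − P(none) = 1 − (1 − 0.25)^7
= 1 − 0.1334839 = 0.8665161

0.86652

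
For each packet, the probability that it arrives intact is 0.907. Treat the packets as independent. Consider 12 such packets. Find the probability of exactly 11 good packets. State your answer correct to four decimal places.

0.3814

X ~ Binomial(n=12, p=0.907).
P(X=11) = C(12,11) · p^11 · (1−p)^1
= 12 · 0.34173 · 0.093 = 0.381368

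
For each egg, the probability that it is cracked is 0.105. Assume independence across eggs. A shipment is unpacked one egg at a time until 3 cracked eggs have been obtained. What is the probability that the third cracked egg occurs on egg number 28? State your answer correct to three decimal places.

0.025

Y = trial on which the third success occurs; negative binomial, r=3, p=0.105.
P(Y=28) = C(27,2) · p^3 · (1−p)^25
= 351 · 0.0011576 · 0.062456 = 0.02538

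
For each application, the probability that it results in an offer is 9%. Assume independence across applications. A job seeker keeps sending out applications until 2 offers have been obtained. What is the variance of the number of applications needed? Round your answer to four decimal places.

224.6914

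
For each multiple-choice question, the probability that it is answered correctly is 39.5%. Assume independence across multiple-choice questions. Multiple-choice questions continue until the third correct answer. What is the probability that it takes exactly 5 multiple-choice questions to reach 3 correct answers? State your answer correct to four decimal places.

0.1353

Y = trial on which the third success occurs; negative binomial, r=3, p=0.395.
P(Y=5) = C(4,2) · p^3 · (1−p)^2
= 6 · 0.06163 · 0.36602 = 0.135348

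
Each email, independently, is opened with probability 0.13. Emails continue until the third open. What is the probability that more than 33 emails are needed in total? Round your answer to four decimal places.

0.1789

Needing more than 33 emails ⇔ fewer than 3 successes in the first 33. With X ~ Binomial(33, 0.13), P(Y > 33) = P(X ≤ 2).
  k=0: C(33,0)·0.13^0·0.87^33 = 0.010096
  k=1: C(33,1)·0.13^1·0.87^32 = 0.049782
  k=2: C(33,2)·0.13^2·0.87^31 = 0.119019
P(X ≤ 2) = 0.178897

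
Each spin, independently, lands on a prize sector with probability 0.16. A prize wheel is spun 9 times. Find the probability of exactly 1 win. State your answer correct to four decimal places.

X ~ Binomial(n=9, p=0.16).
P(X=1) = C(9,1) · p^1 · (1−p)^8
= 9 · 0.16 · 0.24788 = 0.356941

0.3569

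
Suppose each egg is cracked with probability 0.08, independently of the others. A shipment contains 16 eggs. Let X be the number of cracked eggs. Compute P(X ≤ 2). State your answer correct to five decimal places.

0.86885

X ~ Binomial(16, 0.08); P(X ≤ 2) = Σ C(16,k) p^k (1−p)^(16−k) over k:
  k=0: C(16,0)·0.08^0·0.92^16 = 0.2633936
  k=1: C(16,1)·0.08^1·0.92^15 = 0.3664607
  k=2: C(16,2)·0.08^2·0.92^14 = 0.2389961
Total = 0.8688504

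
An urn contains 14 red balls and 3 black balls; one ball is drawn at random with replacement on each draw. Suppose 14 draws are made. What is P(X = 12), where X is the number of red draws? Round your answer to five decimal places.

X ~ Binomial(n=14, p=0.823529).
P(X=12) = C(14,12) · p^12 · (1−p)^2
= 91 · 0.097308 · 0.031142 = 0.2757626

0.27576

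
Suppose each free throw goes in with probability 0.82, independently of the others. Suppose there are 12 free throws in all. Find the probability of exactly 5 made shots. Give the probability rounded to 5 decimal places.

0.00180

X ~ Binomial(n=12, p=0.82).
P(X=5) = C(12,5) · p^5 · (1−p)^7
= 792 · 0.37074 · 6.1222e-06 = 0.0017976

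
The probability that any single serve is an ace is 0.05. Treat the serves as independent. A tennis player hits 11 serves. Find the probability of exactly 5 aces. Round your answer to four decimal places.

0.0001

X ~ Binomial(n=11, p=0.05).
P(X=5) = C(11,5) · p^5 · (1−p)^6
= 462 · 3.125e-07 · 0.73509 = 0.000106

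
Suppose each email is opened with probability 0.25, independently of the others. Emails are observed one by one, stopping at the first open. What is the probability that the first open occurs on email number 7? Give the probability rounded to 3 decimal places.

0.044

Geometric (trials to first success), p = 0.25.
P(Y = 7) = (1−p)^6 · p = 0.17798 · 0.25 = 0.04449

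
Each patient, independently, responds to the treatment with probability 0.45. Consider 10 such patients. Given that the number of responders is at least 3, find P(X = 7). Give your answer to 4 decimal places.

X ~ Binomial(10, 0.45). Want P(X=7 | X≥3) = P(X=7) / P(X≥3).
P(X=7) = C(10,7)·0.45^7·0.55^3 = 0.074603
P(X≥3) = 1 − 0.002533 − 0.020724 − 0.076303 = 0.900440
Ratio = 0.074603 / 0.900440 = 0.082852

0.0829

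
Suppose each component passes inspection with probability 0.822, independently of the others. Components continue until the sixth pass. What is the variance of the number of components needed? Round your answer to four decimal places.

1.5806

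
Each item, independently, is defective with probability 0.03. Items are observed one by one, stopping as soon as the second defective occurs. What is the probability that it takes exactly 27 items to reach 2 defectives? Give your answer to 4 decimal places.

Y = trial on which the second success occurs; negative binomial, r=2, p=0.03.
P(Y=27) = C(26,1) · p^2 · (1−p)^25
= 26 · 0.0009 · 0.46697 = 0.010927

0.0109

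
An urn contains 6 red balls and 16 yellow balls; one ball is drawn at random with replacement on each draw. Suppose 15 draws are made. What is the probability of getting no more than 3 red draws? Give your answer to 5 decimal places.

0.38227

X ~ Binomial(15, 0.272727); P(X ≤ 3) = Σ C(15,k) p^k (1−p)^(15−k) over k:
  k=0: C(15,0)·0.272727^0·0.727273^15 = 0.0084229
  k=1: C(15,1)·0.272727^1·0.727273^14 = 0.0473786
  k=2: C(15,2)·0.272727^2·0.727273^13 = 0.1243688
  k=3: C(15,3)·0.272727^3·0.727273^12 = 0.2020993
Total = 0.3822695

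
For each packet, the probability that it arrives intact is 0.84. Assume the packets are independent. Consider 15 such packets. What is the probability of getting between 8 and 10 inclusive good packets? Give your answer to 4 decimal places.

0.0768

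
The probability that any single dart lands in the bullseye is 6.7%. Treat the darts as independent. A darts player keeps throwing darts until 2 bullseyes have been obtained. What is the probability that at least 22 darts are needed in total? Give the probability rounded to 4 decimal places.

Needing more than 21 darts ⇔ fewer than 2 successes in the first 21. With X ~ Binomial(21, 0.067), P(Y > 21) = P(X ≤ 1).
  k=0: C(21,0)·0.067^0·0.933^21 = 0.233085
  k=1: C(21,1)·0.067^1·0.933^20 = 0.351501
P(X ≤ 1) = 0.584586

0.5846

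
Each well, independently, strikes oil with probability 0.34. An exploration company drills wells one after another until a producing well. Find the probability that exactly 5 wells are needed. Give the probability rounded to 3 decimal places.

Geometric (trials to first success), p = 0.34.
P(Y = 5) = (1−p)^4 · p = 0.18975 · 0.34 = 0.06451

0.065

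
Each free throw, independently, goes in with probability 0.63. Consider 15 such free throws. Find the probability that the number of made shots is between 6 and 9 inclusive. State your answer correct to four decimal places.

X ~ Binomial(15, 0.63); P(6 ≤ X ≤ 9) = Σ C(15,k) p^k (1−p)^(15−k) over k:
  k=6: C(15,6)·0.63^6·0.37^9 = 0.040669
  k=7: C(15,7)·0.63^7·0.37^8 = 0.089032
  k=8: C(15,8)·0.63^8·0.37^7 = 0.151595
  k=9: C(15,9)·0.63^9·0.37^6 = 0.200761
Total = 0.482057

0.4821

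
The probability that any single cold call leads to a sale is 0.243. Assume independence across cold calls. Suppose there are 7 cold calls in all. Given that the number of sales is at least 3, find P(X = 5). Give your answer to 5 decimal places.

X ~ Binomial(7, 0.243). Want P(X=5 | X≥3) = P(X=5) / P(X≥3).
P(X=5) = C(7,5)·0.243^5·0.757^2 = 0.0101963
P(X≥3) = 1 − 0.1424529 − 0.3200955 − 0.3082558 = 0.2291958
Ratio = 0.0101963 / 0.2291958 = 0.0444873

0.04449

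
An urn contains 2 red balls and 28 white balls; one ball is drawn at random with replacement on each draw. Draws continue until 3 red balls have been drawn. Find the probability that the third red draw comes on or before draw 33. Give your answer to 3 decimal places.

0.379

Finishing within 33 draws ⇔ at least 3 successes in the first 33. With X ~ Binomial(33, 0.066667), P(Y ≤ 33) = 1 − P(X ≤ 2).
  k=0: C(33,0)·0.066667^0·0.933333^33 = 0.10262
  k=1: C(33,1)·0.066667^1·0.933333^32 = 0.24188
  k=2: C(33,2)·0.066667^2·0.933333^31 = 0.27643
1 − 0.62093 = 0.37907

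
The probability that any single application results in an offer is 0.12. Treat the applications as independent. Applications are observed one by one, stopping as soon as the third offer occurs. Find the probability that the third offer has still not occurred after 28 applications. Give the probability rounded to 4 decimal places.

Needing more than 28 applications ⇔ fewer than 3 successes in the first 28. With X ~ Binomial(28, 0.12), P(Y > 28) = P(X ≤ 2).
  k=0: C(28,0)·0.12^0·0.88^28 = 0.027894
  k=1: C(28,1)·0.12^1·0.88^27 = 0.106505
  k=2: C(28,2)·0.12^2·0.88^26 = 0.196067
P(X ≤ 2) = 0.330466

0.3305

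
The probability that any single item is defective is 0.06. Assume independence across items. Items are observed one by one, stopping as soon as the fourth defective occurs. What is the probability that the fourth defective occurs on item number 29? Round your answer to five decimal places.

0.00904

Y = trial on which the fourth success occurs; negative binomial, r=4, p=0.06.
P(Y=29) = C(28,3) · p^4 · (1−p)^25
= 3276 · 1.296e-05 · 0.21291 = 0.0090395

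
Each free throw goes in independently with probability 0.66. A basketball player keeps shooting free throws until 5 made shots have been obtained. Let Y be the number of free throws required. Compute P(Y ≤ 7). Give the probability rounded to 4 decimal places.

Finishing within 7 free throws ⇔ at least 5 successes in the first 7. With X ~ Binomial(7, 0.66), P(Y ≤ 7) = 1 − P(X ≤ 4).
  k=0: C(7,0)·0.66^0·0.34^7 = 0.000525
  k=1: C(7,1)·0.66^1·0.34^6 = 0.007137
  k=2: C(7,2)·0.66^2·0.34^5 = 0.041563
  k=3: C(7,3)·0.66^3·0.34^4 = 0.134467
  k=4: C(7,4)·0.66^4·0.34^3 = 0.261024
1 − 0.444716 = 0.555284

0.5553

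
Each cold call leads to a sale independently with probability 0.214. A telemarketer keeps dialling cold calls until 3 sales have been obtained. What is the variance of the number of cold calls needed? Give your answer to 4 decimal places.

Y = total cold calls until the third success; negative binomial with r=3, p=0.214.
Var(Y) = r(1−p)/p² = 3·0.786 / 0.214² = 51.489213

51.4892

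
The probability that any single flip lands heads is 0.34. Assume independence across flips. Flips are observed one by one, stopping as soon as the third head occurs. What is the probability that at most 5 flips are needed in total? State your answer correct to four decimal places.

Finishing within 5 flips ⇔ at least 3 successes in the first 5. With X ~ Binomial(5, 0.34), P(Y ≤ 5) = 1 − P(X ≤ 2).
  k=0: C(5,0)·0.34^0·0.66^5 = 0.125233
  k=1: C(5,1)·0.34^1·0.66^4 = 0.322571
  k=2: C(5,2)·0.34^2·0.66^3 = 0.332345
1 − 0.780149 = 0.219851

0.2199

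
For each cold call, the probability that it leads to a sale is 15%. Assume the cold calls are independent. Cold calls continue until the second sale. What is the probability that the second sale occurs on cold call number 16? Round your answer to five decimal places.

0.03468

Y = trial on which the second success occurs; negative binomial, r=2, p=0.15.
P(Y=16) = C(15,1) · p^2 · (1−p)^14
= 15 · 0.0225 · 0.10277 = 0.0346848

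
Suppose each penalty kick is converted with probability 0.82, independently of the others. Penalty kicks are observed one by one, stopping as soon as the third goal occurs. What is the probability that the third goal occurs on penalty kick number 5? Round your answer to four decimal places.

0.1072

Y = trial on which the third success occurs; negative binomial, r=3, p=0.82.
P(Y=5) = C(4,2) · p^3 · (1−p)^2
= 6 · 0.55137 · 0.0324 = 0.107186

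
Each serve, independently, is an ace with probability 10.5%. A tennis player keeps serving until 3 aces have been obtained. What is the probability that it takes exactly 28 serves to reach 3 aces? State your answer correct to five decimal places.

0.02538

Y = trial on which the third success occurs; negative binomial, r=3, p=0.105.
P(Y=28) = C(27,2) · p^3 · (1−p)^25
= 351 · 0.0011576 · 0.062456 = 0.0253776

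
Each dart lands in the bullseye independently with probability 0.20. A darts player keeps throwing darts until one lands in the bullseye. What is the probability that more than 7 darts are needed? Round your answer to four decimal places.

Y = number of darts to the first success; geometric, p = 0.20.
P(Y > 7) = P(first 7 all fail) = (1−p)^7 = 0.209715

0.2097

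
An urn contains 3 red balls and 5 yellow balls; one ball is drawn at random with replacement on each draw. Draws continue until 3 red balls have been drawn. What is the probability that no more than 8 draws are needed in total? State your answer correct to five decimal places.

Finishing within 8 draws ⇔ at least 3 successes in the first 8. With X ~ Binomial(8, 0.375), P(Y ≤ 8) = 1 − P(X ≤ 2).
  k=0: C(8,0)·0.375^0·0.625^8 = 0.0232831
  k=1: C(8,1)·0.375^1·0.625^7 = 0.1117587
  k=2: C(8,2)·0.375^2·0.625^6 = 0.2346933
1 − 0.3697351 = 0.6302649

0.63026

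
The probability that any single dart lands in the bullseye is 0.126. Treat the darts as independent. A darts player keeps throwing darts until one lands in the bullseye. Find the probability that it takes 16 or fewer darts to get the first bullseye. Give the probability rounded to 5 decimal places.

0.88407

Y = number of darts to the first success; geometric, p = 0.126.
P(Y ≤ 16) = 1 − (1−p)^16 = 1 − 0.1159266 = 0.8840734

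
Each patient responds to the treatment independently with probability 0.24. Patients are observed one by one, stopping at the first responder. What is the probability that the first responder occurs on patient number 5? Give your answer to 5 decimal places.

0.08007

Geometric (trials to first success), p = 0.24.
P(Y = 5) = (1−p)^4 · p = 0.33362 · 0.24 = 0.0800692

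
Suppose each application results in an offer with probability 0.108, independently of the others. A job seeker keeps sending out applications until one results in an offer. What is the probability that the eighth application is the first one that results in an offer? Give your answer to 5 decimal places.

0.04853

Geometric (trials to first success), p = 0.108.
P(Y = 8) = (1−p)^7 · p = 0.44932 · 0.108 = 0.0485264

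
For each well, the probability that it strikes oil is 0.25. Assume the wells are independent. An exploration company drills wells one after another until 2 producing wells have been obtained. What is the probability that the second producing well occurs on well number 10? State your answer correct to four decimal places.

Y = trial on which the second success occurs; negative binomial, r=2, p=0.25.
P(Y=10) = C(9,1) · p^2 · (1−p)^8
= 9 · 0.0625 · 0.10011 = 0.056314

0.0563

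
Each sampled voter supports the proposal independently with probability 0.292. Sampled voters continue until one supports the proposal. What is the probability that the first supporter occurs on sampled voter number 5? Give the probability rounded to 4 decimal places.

Geometric (trials to first success), p = 0.292.
P(Y = 5) = (1−p)^4 · p = 0.25127 · 0.292 = 0.073370

0.0734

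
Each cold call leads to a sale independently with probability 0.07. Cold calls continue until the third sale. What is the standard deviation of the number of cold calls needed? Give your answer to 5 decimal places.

Y = total cold calls until the third success; negative binomial with r=3, p=0.07.
SD(Y) = √[r(1−p)/p²] = √(569.3877551) = 23.8618473

23.86185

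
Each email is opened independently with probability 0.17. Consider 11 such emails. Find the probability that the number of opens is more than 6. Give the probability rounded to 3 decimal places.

0.001

X ~ Binomial(11, 0.17); P(X ≥ 7) = Σ C(11,k) p^k (1−p)^(11−k) over k:
  k=7: C(11,7)·0.17^7·0.83^4 = 0.00064
  k=8: C(11,8)·0.17^8·0.83^3 = 0.00007
  k=9: C(11,9)·0.17^9·0.83^2 = 0.00000
  k=10: C(11,10)·0.17^10·0.83^1 = 0.00000
  k=11: C(11,11)·0.17^11·0.83^0 = 0.00000
Total = 0.00071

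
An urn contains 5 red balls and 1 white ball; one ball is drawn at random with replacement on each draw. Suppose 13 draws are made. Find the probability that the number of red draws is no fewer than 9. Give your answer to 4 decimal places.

X ~ Binomial(13, 0.833333); P(X ≥ 9) = Σ C(13,k) p^k (1−p)^(13−k) over k:
  k=9: C(13,9)·0.833333^9·0.166667^4 = 0.106923
  k=10: C(13,10)·0.833333^10·0.166667^3 = 0.213845
  k=11: C(13,11)·0.833333^11·0.166667^2 = 0.291607
  k=12: C(13,12)·0.833333^12·0.166667^1 = 0.243006
  k=13: C(13,13)·0.833333^13·0.166667^0 = 0.093464
Total = 0.948845

0.9488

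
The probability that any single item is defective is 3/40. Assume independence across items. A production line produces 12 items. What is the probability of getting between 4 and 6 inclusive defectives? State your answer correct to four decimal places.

0.0096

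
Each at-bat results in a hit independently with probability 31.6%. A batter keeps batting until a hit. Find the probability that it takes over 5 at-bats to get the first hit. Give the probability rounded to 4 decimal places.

Y = number of at-bats to the first success; geometric, p = 0.316.
P(Y > 5) = P(first 5 all fail) = (1−p)^5 = 0.149720

0.1497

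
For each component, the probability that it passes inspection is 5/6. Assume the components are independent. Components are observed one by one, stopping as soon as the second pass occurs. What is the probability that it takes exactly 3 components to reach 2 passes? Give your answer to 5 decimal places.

0.23148

Y = trial on which the second success occurs; negative binomial, r=2, p=0.833333.
P(Y=3) = C(2,1) · p^2 · (1−p)^1
= 2 · 0.69444 · 0.16667 = 0.2314815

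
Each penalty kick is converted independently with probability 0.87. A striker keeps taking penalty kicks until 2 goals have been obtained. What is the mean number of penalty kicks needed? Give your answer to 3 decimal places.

Y = total penalty kicks until the second success; negative binomial with r=2, p=0.87.
E[Y] = r / p = 2 / 0.87 = 2.29885

2.299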